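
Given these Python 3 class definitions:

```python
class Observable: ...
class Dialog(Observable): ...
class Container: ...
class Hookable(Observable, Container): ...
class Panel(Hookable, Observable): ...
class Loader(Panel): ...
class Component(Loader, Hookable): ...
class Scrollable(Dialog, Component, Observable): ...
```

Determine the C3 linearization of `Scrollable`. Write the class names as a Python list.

L[Scrollable] = Scrollable + merge(L[Dialog], L[Component], L[Observable], [Dialog Component Observable])
  take Dialog:  [Dialog Observable object] + [Component Loader Panel Hookable Observable Container object] + [Observable object] + [Dialog Component Observable]
  take Component:  [Observable object] + [Component Loader Panel Hookable Observable Container object] + [Observable object] + [Component Observable]
  take Loader:  [Observable object] + [Loader Panel Hookable Observable Container object] + [Observable object] + [Observable]
  take Panel:  [Observable object] + [Panel Hookable Observable Container object] + [Observable object] + [Observable]
  take Hookable:  [Observable object] + [Hookable Observable Container object] + [Observable object] + [Observable]
  take Observable:  [Observable object] + [Observable Container object] + [Observable object] + [Observable]
  take Container:  [object] + [Container object] + [object]
  take object:  [object] + [object] + [object]

[Scrollable, Dialog, Component, Loader, Panel, Hookable, Observable, Container, object]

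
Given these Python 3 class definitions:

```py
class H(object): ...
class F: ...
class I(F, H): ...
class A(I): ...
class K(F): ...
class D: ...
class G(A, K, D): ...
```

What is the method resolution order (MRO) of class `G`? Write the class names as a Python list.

L[G] = G + merge(L[A], L[K], L[D], [A K D])
  take A:  [A I F H object] + [K F object] + [D object] + [A K D]
  take I:  [I F H object] + [K F object] + [D object] + [K D]
  take K:  [F H object] + [K F object] + [D object] + [K D]
  take F:  [F H object] + [F object] + [D object] + [D]
  take H:  [H object] + [object] + [D object] + [D]
  take D:  [object] + [object] + [D object] + [D]
  take object:  [object] + [object] + [object]

[G, A, I, K, F, H, D, object]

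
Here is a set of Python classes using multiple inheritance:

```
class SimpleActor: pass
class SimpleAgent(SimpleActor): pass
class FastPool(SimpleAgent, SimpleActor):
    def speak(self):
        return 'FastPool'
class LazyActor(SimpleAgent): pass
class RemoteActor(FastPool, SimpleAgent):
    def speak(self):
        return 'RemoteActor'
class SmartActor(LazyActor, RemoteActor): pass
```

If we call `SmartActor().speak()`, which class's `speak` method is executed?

RemoteActor

L[SmartActor] = SmartActor + merge(L[LazyActor], L[RemoteActor], [LazyActor RemoteActor])
  take LazyActor:  [LazyActor SimpleAgent SimpleActor object] + [RemoteActor FastPool SimpleAgent SimpleActor object] + [LazyActor RemoteActor]
  take RemoteActor:  [SimpleAgent SimpleActor object] + [RemoteActor FastPool SimpleAgent SimpleActor object] + [RemoteActor]
  take FastPool:  [SimpleAgent SimpleActor object] + [FastPool SimpleAgent SimpleActor object]
  take SimpleAgent:  [SimpleAgent SimpleActor object] + [SimpleAgent SimpleActor object]
  take SimpleActor:  [SimpleActor object] + [SimpleActor object]
  take object:  [object] + [object]
MRO: SmartActor LazyActor RemoteActor FastPool SimpleAgent SimpleActor object
speak is defined in: FastPool, RemoteActor. First along the MRO is RemoteActor.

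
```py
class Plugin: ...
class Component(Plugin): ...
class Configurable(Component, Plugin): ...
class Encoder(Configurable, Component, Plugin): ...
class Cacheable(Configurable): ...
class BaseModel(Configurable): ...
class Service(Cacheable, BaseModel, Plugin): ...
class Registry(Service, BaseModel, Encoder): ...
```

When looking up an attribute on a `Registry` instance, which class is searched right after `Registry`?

Service

L[Registry] = Registry + merge(L[Service], L[BaseModel], L[Encoder], [Service BaseModel Encoder])
  take Service:  [Service Cacheable BaseModel Configurable Component Plugin object] + [BaseModel Configurable Component Plugin object] + [Encoder Configurable Component Plugin object] + [Service BaseModel Encoder]
  take Cacheable:  [Cacheable BaseModel Configurable Component Plugin object] + [BaseModel Configurable Component Plugin object] + [Encoder Configurable Component Plugin object] + [BaseModel Encoder]
  take BaseModel:  [BaseModel Configurable Component Plugin object] + [BaseModel Configurable Component Plugin object] + [Encoder Configurable Component Plugin object] + [BaseModel Encoder]
  take Encoder:  [Configurable Component Plugin object] + [Configurable Component Plugin object] + [Encoder Configurable Component Plugin object] + [Encoder]
  take Configurable:  [Configurable Component Plugin object] + [Configurable Component Plugin object] + [Configurable Component Plugin object]
  take Component:  [Component Plugin object] + [Component Plugin object] + [Component Plugin object]
  take Plugin:  [Plugin object] + [Plugin object] + [Plugin object]
  take object:  [object] + [object] + [object]
MRO: Registry Service Cacheable BaseModel Encoder Configurable Component Plugin object
Registry is at position 0; next is Service.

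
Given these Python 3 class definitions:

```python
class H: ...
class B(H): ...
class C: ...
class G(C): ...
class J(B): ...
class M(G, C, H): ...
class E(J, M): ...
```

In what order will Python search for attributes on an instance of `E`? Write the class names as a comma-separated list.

E, J, B, M, G, C, H, object

L[E] = E + merge(L[J], L[M], [J M])
  take J:  [J B H object] + [M G C H object] + [J M]
  take B:  [B H object] + [M G C H object] + [M]
  take M:  [H object] + [M G C H object] + [M]
  take G:  [H object] + [G C H object]
  take C:  [H object] + [C H object]
  take H:  [H object] + [H object]
  take object:  [object] + [object]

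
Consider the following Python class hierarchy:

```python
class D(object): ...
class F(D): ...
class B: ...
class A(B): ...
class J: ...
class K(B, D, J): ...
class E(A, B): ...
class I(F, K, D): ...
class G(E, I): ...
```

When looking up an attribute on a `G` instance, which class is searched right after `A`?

L[G] = G + merge(L[E], L[I], [E I])
  take E:  [E A B object] + [I F K B D J object] + [E I]
  take A:  [A B object] + [I F K B D J object] + [I]
  take I:  [B object] + [I F K B D J object] + [I]
  take F:  [B object] + [F K B D J object]
  take K:  [B object] + [K B D J object]
  take B:  [B object] + [B D J object]
  take D:  [object] + [D J object]
  take J:  [object] + [J object]
  take object:  [object] + [object]
MRO: G E A I F K B D J object
A is at position 2; next is I.

I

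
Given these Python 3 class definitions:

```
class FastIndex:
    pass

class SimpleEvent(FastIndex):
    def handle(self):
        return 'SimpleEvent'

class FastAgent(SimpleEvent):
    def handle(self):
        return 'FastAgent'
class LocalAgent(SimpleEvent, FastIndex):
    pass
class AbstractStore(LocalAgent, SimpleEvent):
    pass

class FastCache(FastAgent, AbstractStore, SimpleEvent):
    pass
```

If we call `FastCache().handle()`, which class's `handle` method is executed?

L[FastCache] = FastCache + merge(L[FastAgent], L[AbstractStore], L[SimpleEvent], [FastAgent AbstractStore SimpleEvent])
  take FastAgent:  [FastAgent SimpleEvent FastIndex object] + [AbstractStore LocalAgent SimpleEvent FastIndex object] + [SimpleEvent FastIndex object] + [FastAgent AbstractStore SimpleEvent]
  take AbstractStore:  [SimpleEvent FastIndex object] + [AbstractStore LocalAgent SimpleEvent FastIndex object] + [SimpleEvent FastIndex object] + [AbstractStore SimpleEvent]
  take LocalAgent:  [SimpleEvent FastIndex object] + [LocalAgent SimpleEvent FastIndex object] + [SimpleEvent FastIndex object] + [SimpleEvent]
  take SimpleEvent:  [SimpleEvent FastIndex object] + [SimpleEvent FastIndex object] + [SimpleEvent FastIndex object] + [SimpleEvent]
  take FastIndex:  [FastIndex object] + [FastIndex object] + [FastIndex object]
  take object:  [object] + [object] + [object]
MRO: FastCache FastAgent AbstractStore LocalAgent SimpleEvent FastIndex object
handle is defined in: FastAgent, SimpleEvent. First along the MRO is FastAgent.

FastAgent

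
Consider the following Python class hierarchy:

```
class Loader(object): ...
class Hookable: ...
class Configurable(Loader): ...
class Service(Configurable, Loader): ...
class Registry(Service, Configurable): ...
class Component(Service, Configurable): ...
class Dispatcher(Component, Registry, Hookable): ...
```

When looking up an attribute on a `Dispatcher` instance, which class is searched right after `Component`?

L[Dispatcher] = Dispatcher + merge(L[Component], L[Registry], L[Hookable], [Component Registry Hookable])
  take Component:  [Component Service Configurable Loader object] + [Registry Service Configurable Loader object] + [Hookable object] + [Component Registry Hookable]
  take Registry:  [Service Configurable Loader object] + [Registry Service Configurable Loader object] + [Hookable object] + [Registry Hookable]
  take Service:  [Service Configurable Loader object] + [Service Configurable Loader object] + [Hookable object] + [Hookable]
  take Configurable:  [Configurable Loader object] + [Configurable Loader object] + [Hookable object] + [Hookable]
  take Loader:  [Loader object] + [Loader object] + [Hookable object] + [Hookable]
  take Hookable:  [object] + [object] + [Hookable object] + [Hookable]
  take object:  [object] + [object] + [object]
MRO: Dispatcher Component Registry Service Configurable Loader Hookable object
Component is at position 1; next is Registry.

Registry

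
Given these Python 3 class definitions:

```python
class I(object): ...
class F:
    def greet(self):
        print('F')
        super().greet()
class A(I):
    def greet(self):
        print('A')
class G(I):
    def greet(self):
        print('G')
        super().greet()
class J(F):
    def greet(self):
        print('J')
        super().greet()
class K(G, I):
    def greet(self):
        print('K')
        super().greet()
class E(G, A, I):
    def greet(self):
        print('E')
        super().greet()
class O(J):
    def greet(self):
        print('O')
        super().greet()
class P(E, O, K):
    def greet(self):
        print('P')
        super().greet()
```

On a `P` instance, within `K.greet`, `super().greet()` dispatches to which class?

L[P] = P + merge(L[E], L[O], L[K], [E O K])
  take E:  [E G A I object] + [O J F object] + [K G I object] + [E O K]
  take O:  [G A I object] + [O J F object] + [K G I object] + [O K]
  take J:  [G A I object] + [J F object] + [K G I object] + [K]
  take F:  [G A I object] + [F object] + [K G I object] + [K]
  take K:  [G A I object] + [object] + [K G I object] + [K]
  take G:  [G A I object] + [object] + [G I object]
  take A:  [A I object] + [object] + [I object]
  take I:  [I object] + [object] + [I object]
  take object:  [object] + [object] + [object]
MRO: P E O J F K G A I object
super() in K.greet on a P instance goes to the class after K in P's MRO: G.

G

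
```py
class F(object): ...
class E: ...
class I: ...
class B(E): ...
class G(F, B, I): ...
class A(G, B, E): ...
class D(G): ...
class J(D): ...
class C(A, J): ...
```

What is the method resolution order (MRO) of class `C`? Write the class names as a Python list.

[C, A, J, D, G, F, B, E, I, object]

L[C] = C + merge(L[A], L[J], [A J])
  take A:  [A G F B E I object] + [J D G F B E I object] + [A J]
  take J:  [G F B E I object] + [J D G F B E I object] + [J]
  take D:  [G F B E I object] + [D G F B E I object]
  take G:  [G F B E I object] + [G F B E I object]
  take F:  [F B E I object] + [F B E I object]
  take B:  [B E I object] + [B E I object]
  take E:  [E I object] + [E I object]
  take I:  [I object] + [I object]
  take object:  [object] + [object]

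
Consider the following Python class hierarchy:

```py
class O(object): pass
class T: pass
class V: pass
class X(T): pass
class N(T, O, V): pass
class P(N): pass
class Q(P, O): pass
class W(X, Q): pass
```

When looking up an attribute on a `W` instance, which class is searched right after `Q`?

P

L[W] = W + merge(L[X], L[Q], [X Q])
  take X:  [X T object] + [Q P N T O V object] + [X Q]
  take Q:  [T object] + [Q P N T O V object] + [Q]
  take P:  [T object] + [P N T O V object]
  take N:  [T object] + [N T O V object]
  take T:  [T object] + [T O V object]
  take O:  [object] + [O V object]
  take V:  [object] + [V object]
  take object:  [object] + [object]
MRO: W X Q P N T O V object
Q is at position 2; next is P.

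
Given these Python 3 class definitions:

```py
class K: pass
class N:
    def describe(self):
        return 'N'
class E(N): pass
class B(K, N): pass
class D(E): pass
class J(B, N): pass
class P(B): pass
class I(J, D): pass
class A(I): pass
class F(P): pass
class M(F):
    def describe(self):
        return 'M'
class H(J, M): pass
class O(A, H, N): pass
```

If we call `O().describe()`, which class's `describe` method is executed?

L[O] = O + merge(L[A], L[H], L[N], [A H N])
  take A:  [A I J B K D E N object] + [H J M F P B K N object] + [N object] + [A H N]
  take I:  [I J B K D E N object] + [H J M F P B K N object] + [N object] + [H N]
  take H:  [J B K D E N object] + [H J M F P B K N object] + [N object] + [H N]
  take J:  [J B K D E N object] + [J M F P B K N object] + [N object] + [N]
  take M:  [B K D E N object] + [M F P B K N object] + [N object] + [N]
  take F:  [B K D E N object] + [F P B K N object] + [N object] + [N]
  take P:  [B K D E N object] + [P B K N object] + [N object] + [N]
  take B:  [B K D E N object] + [B K N object] + [N object] + [N]
  take K:  [K D E N object] + [K N object] + [N object] + [N]
  take D:  [D E N object] + [N object] + [N object] + [N]
  take E:  [E N object] + [N object] + [N object] + [N]
  take N:  [N object] + [N object] + [N object] + [N]
  take object:  [object] + [object] + [object]
MRO: O A I H J M F P B K D E N object
describe is defined in: M, N. First along the MRO is M.

M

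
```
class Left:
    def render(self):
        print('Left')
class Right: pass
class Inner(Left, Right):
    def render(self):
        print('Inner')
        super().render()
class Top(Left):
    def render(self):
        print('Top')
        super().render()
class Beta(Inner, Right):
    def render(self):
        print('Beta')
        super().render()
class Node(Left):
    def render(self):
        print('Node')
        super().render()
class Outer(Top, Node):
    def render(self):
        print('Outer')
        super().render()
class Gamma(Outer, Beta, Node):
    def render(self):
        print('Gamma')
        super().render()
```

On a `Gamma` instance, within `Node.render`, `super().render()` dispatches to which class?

L[Gamma] = Gamma + merge(L[Outer], L[Beta], L[Node], [Outer Beta Node])
  take Outer:  [Outer Top Node Left object] + [Beta Inner Left Right object] + [Node Left object] + [Outer Beta Node]
  take Top:  [Top Node Left object] + [Beta Inner Left Right object] + [Node Left object] + [Beta Node]
  take Beta:  [Node Left object] + [Beta Inner Left Right object] + [Node Left object] + [Beta Node]
  take Node:  [Node Left object] + [Inner Left Right object] + [Node Left object] + [Node]
  take Inner:  [Left object] + [Inner Left Right object] + [Left object]
  take Left:  [Left object] + [Left Right object] + [Left object]
  take Right:  [object] + [Right object] + [object]
  take object:  [object] + [object] + [object]
MRO: Gamma Outer Top Beta Node Inner Left Right object
super() in Node.render on a Gamma instance goes to the class after Node in Gamma's MRO: Inner.

Inner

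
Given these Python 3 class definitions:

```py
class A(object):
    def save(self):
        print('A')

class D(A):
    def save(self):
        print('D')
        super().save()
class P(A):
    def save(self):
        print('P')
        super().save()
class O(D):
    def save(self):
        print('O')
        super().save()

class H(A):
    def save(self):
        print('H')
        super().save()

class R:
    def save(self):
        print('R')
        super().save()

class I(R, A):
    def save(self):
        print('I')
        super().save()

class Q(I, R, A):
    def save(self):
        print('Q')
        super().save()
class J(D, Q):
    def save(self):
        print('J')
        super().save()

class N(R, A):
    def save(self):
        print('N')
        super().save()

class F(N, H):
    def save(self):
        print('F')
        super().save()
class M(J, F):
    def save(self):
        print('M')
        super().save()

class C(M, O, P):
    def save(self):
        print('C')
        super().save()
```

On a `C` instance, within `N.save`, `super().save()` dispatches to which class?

R

L[C] = C + merge(L[M], L[O], L[P], [M O P])
  take M:  [M J D Q I F N R H A object] + [O D A object] + [P A object] + [M O P]
  take J:  [J D Q I F N R H A object] + [O D A object] + [P A object] + [O P]
  take O:  [D Q I F N R H A object] + [O D A object] + [P A object] + [O P]
  take D:  [D Q I F N R H A object] + [D A object] + [P A object] + [P]
  take Q:  [Q I F N R H A object] + [A object] + [P A object] + [P]
  take I:  [I F N R H A object] + [A object] + [P A object] + [P]
  take F:  [F N R H A object] + [A object] + [P A object] + [P]
  take N:  [N R H A object] + [A object] + [P A object] + [P]
  take R:  [R H A object] + [A object] + [P A object] + [P]
  take H:  [H A object] + [A object] + [P A object] + [P]
  take P:  [A object] + [A object] + [P A object] + [P]
  take A:  [A object] + [A object] + [A object]
  take object:  [object] + [object] + [object]
MRO: C M J O D Q I F N R H P A object
super() in N.save on a C instance goes to the class after N in C's MRO: R.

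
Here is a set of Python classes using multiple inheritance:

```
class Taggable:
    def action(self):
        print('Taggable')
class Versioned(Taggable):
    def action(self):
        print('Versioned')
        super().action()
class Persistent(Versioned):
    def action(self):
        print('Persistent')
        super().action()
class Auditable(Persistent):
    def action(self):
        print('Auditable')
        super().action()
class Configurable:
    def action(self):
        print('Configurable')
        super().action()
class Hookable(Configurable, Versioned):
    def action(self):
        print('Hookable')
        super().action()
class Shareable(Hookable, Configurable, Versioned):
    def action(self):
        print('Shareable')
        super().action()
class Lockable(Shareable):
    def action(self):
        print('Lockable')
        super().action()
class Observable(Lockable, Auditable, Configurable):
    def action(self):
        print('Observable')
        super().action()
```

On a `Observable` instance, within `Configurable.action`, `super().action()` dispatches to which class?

Persistent

L[Observable] = Observable + merge(L[Lockable], L[Auditable], L[Configurable], [Lockable Auditable Configurable])
  take Lockable:  [Lockable Shareable Hookable Configurable Versioned Taggable object] + [Auditable Persistent Versioned Taggable object] + [Configurable object] + [Lockable Auditable Configurable]
  take Shareable:  [Shareable Hookable Configurable Versioned Taggable object] + [Auditable Persistent Versioned Taggable object] + [Configurable object] + [Auditable Configurable]
  take Hookable:  [Hookable Configurable Versioned Taggable object] + [Auditable Persistent Versioned Taggable object] + [Configurable object] + [Auditable Configurable]
  take Auditable:  [Configurable Versioned Taggable object] + [Auditable Persistent Versioned Taggable object] + [Configurable object] + [Auditable Configurable]
  take Configurable:  [Configurable Versioned Taggable object] + [Persistent Versioned Taggable object] + [Configurable object] + [Configurable]
  take Persistent:  [Versioned Taggable object] + [Persistent Versioned Taggable object] + [object]
  take Versioned:  [Versioned Taggable object] + [Versioned Taggable object] + [object]
  take Taggable:  [Taggable object] + [Taggable object] + [object]
  take object:  [object] + [object] + [object]
MRO: Observable Lockable Shareable Hookable Auditable Configurable Persistent Versioned Taggable object
super() in Configurable.action on a Observable instance goes to the class after Configurable in Observable's MRO: Persistent.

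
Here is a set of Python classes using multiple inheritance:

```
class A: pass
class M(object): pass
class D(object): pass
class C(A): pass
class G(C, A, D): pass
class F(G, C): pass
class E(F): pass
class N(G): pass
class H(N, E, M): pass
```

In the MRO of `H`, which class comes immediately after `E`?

F

L[H] = H + merge(L[N], L[E], L[M], [N E M])
  take N:  [N G C A D object] + [E F G C A D object] + [M object] + [N E M]
  take E:  [G C A D object] + [E F G C A D object] + [M object] + [E M]
  take F:  [G C A D object] + [F G C A D object] + [M object] + [M]
  take G:  [G C A D object] + [G C A D object] + [M object] + [M]
  take C:  [C A D object] + [C A D object] + [M object] + [M]
  take A:  [A D object] + [A D object] + [M object] + [M]
  take D:  [D object] + [D object] + [M object] + [M]
  take M:  [object] + [object] + [M object] + [M]
  take object:  [object] + [object] + [object]
MRO: H N E F G C A D M object
E is at position 2; next is F.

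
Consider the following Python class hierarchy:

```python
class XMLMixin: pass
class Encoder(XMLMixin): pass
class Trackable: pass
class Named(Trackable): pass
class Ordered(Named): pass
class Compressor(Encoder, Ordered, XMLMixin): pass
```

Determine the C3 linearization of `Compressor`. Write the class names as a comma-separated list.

L[Compressor] = Compressor + merge(L[Encoder], L[Ordered], L[XMLMixin], [Encoder Ordered XMLMixin])
  take Encoder:  [Encoder XMLMixin object] + [Ordered Named Trackable object] + [XMLMixin object] + [Encoder Ordered XMLMixin]
  take Ordered:  [XMLMixin object] + [Ordered Named Trackable object] + [XMLMixin object] + [Ordered XMLMixin]
  take XMLMixin:  [XMLMixin object] + [Named Trackable object] + [XMLMixin object] + [XMLMixin]
  take Named:  [object] + [Named Trackable object] + [object]
  take Trackable:  [object] + [Trackable object] + [object]
  take object:  [object] + [object] + [object]

Compressor, Encoder, Ordered, XMLMixin, Named, Trackable, object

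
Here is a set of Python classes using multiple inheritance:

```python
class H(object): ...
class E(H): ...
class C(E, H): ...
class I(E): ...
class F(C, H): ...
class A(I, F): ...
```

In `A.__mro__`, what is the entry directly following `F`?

L[A] = A + merge(L[I], L[F], [I F])
  take I:  [I E H object] + [F C E H object] + [I F]
  take F:  [E H object] + [F C E H object] + [F]
  take C:  [E H object] + [C E H object]
  take E:  [E H object] + [E H object]
  take H:  [H object] + [H object]
  take object:  [object] + [object]
MRO: A I F C E H object
F is at position 2; next is C.

C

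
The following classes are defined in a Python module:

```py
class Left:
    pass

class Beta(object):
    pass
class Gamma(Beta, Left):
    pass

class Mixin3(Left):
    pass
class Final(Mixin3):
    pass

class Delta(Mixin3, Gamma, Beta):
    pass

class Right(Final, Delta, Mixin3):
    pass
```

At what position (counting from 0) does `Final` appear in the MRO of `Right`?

L[Right] = Right + merge(L[Final], L[Delta], L[Mixin3], [Final Delta Mixin3])
  take Final:  [Final Mixin3 Left object] + [Delta Mixin3 Gamma Beta Left object] + [Mixin3 Left object] + [Final Delta Mixin3]
  take Delta:  [Mixin3 Left object] + [Delta Mixin3 Gamma Beta Left object] + [Mixin3 Left object] + [Delta Mixin3]
  take Mixin3:  [Mixin3 Left object] + [Mixin3 Gamma Beta Left object] + [Mixin3 Left object] + [Mixin3]
  take Gamma:  [Left object] + [Gamma Beta Left object] + [Left object]
  take Beta:  [Left object] + [Beta Left object] + [Left object]
  take Left:  [Left object] + [Left object] + [Left object]
  take object:  [object] + [object] + [object]
MRO: Right Final Delta Mixin3 Gamma Beta Left object
Final sits at index 1.

1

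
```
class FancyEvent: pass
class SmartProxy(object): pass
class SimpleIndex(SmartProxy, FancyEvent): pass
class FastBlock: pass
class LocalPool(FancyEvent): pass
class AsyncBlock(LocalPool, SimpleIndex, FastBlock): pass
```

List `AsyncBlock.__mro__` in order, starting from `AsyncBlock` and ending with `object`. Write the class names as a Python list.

[AsyncBlock, LocalPool, SimpleIndex, SmartProxy, FancyEvent, FastBlock, object]

L[AsyncBlock] = AsyncBlock + merge(L[LocalPool], L[SimpleIndex], L[FastBlock], [LocalPool SimpleIndex FastBlock])
  take LocalPool:  [LocalPool FancyEvent object] + [SimpleIndex SmartProxy FancyEvent object] + [FastBlock object] + [LocalPool SimpleIndex FastBlock]
  take SimpleIndex:  [FancyEvent object] + [SimpleIndex SmartProxy FancyEvent object] + [FastBlock object] + [SimpleIndex FastBlock]
  take SmartProxy:  [FancyEvent object] + [SmartProxy FancyEvent object] + [FastBlock object] + [FastBlock]
  take FancyEvent:  [FancyEvent object] + [FancyEvent object] + [FastBlock object] + [FastBlock]
  take FastBlock:  [object] + [object] + [FastBlock object] + [FastBlock]
  take object:  [object] + [object] + [object]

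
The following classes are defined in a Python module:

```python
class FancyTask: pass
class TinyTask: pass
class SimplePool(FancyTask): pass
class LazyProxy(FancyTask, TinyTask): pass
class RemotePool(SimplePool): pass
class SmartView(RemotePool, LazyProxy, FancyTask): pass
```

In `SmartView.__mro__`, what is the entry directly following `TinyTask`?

object

L[SmartView] = SmartView + merge(L[RemotePool], L[LazyProxy], L[FancyTask], [RemotePool LazyProxy FancyTask])
  take RemotePool:  [RemotePool SimplePool FancyTask object] + [LazyProxy FancyTask TinyTask object] + [FancyTask object] + [RemotePool LazyProxy FancyTask]
  take SimplePool:  [SimplePool FancyTask object] + [LazyProxy FancyTask TinyTask object] + [FancyTask object] + [LazyProxy FancyTask]
  take LazyProxy:  [FancyTask object] + [LazyProxy FancyTask TinyTask object] + [FancyTask object] + [LazyProxy FancyTask]
  take FancyTask:  [FancyTask object] + [FancyTask TinyTask object] + [FancyTask object] + [FancyTask]
  take TinyTask:  [object] + [TinyTask object] + [object]
  take object:  [object] + [object] + [object]
MRO: SmartView RemotePool SimplePool LazyProxy FancyTask TinyTask object
TinyTask is at position 5; next is object.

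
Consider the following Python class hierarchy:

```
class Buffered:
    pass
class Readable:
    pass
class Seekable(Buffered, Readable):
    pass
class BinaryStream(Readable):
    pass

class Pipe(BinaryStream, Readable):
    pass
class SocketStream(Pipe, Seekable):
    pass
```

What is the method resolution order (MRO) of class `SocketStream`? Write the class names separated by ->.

SocketStream -> Pipe -> BinaryStream -> Seekable -> Buffered -> Readable -> object

L[SocketStream] = SocketStream + merge(L[Pipe], L[Seekable], [Pipe Seekable])
  take Pipe:  [Pipe BinaryStream Readable object] + [Seekable Buffered Readable object] + [Pipe Seekable]
  take BinaryStream:  [BinaryStream Readable object] + [Seekable Buffered Readable object] + [Seekable]
  take Seekable:  [Readable object] + [Seekable Buffered Readable object] + [Seekable]
  take Buffered:  [Readable object] + [Buffered Readable object]
  take Readable:  [Readable object] + [Readable object]
  take object:  [object] + [object]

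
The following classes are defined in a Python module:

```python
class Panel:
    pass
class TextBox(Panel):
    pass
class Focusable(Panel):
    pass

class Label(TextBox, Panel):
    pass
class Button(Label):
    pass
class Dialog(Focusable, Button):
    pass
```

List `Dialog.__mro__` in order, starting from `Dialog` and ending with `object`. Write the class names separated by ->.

L[Dialog] = Dialog + merge(L[Focusable], L[Button], [Focusable Button])
  take Focusable:  [Focusable Panel object] + [Button Label TextBox Panel object] + [Focusable Button]
  take Button:  [Panel object] + [Button Label TextBox Panel object] + [Button]
  take Label:  [Panel object] + [Label TextBox Panel object]
  take TextBox:  [Panel object] + [TextBox Panel object]
  take Panel:  [Panel object] + [Panel object]
  take object:  [object] + [object]

Dialog -> Focusable -> Button -> Label -> TextBox -> Panel -> object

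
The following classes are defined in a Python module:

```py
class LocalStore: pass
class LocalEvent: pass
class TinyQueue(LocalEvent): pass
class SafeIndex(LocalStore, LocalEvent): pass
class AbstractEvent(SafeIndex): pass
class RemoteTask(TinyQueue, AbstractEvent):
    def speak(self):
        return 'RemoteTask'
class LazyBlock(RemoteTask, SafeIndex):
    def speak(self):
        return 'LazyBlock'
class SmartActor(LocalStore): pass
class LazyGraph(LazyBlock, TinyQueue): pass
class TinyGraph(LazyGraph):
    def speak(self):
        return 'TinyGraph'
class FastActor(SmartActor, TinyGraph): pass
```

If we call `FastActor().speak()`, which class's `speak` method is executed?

TinyGraph

L[FastActor] = FastActor + merge(L[SmartActor], L[TinyGraph], [SmartActor TinyGraph])
  take SmartActor:  [SmartActor LocalStore object] + [TinyGraph LazyGraph LazyBlock RemoteTask TinyQueue AbstractEvent SafeIndex LocalStore LocalEvent object] + [SmartActor TinyGraph]
  take TinyGraph:  [LocalStore object] + [TinyGraph LazyGraph LazyBlock RemoteTask TinyQueue AbstractEvent SafeIndex LocalStore LocalEvent object] + [TinyGraph]
  take LazyGraph:  [LocalStore object] + [LazyGraph LazyBlock RemoteTask TinyQueue AbstractEvent SafeIndex LocalStore LocalEvent object]
  take LazyBlock:  [LocalStore object] + [LazyBlock RemoteTask TinyQueue AbstractEvent SafeIndex LocalStore LocalEvent object]
  take RemoteTask:  [LocalStore object] + [RemoteTask TinyQueue AbstractEvent SafeIndex LocalStore LocalEvent object]
  take TinyQueue:  [LocalStore object] + [TinyQueue AbstractEvent SafeIndex LocalStore LocalEvent object]
  take AbstractEvent:  [LocalStore object] + [AbstractEvent SafeIndex LocalStore LocalEvent object]
  take SafeIndex:  [LocalStore object] + [SafeIndex LocalStore LocalEvent object]
  take LocalStore:  [LocalStore object] + [LocalStore LocalEvent object]
  take LocalEvent:  [object] + [LocalEvent object]
  take object:  [object] + [object]
MRO: FastActor SmartActor TinyGraph LazyGraph LazyBlock RemoteTask TinyQueue AbstractEvent SafeIndex LocalStore LocalEvent object
speak is defined in: LazyBlock, RemoteTask, TinyGraph. First along the MRO is TinyGraph.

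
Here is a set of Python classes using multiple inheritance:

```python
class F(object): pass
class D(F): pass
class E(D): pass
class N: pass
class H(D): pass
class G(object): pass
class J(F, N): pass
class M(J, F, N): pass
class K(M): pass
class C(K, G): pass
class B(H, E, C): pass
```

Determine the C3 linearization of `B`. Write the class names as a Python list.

L[B] = B + merge(L[H], L[E], L[C], [H E C])
  take H:  [H D F object] + [E D F object] + [C K M J F N G object] + [H E C]
  take E:  [D F object] + [E D F object] + [C K M J F N G object] + [E C]
  take D:  [D F object] + [D F object] + [C K M J F N G object] + [C]
  take C:  [F object] + [F object] + [C K M J F N G object] + [C]
  take K:  [F object] + [F object] + [K M J F N G object]
  take M:  [F object] + [F object] + [M J F N G object]
  take J:  [F object] + [F object] + [J F N G object]
  take F:  [F object] + [F object] + [F N G object]
  take N:  [object] + [object] + [N G object]
  take G:  [object] + [object] + [G object]
  take object:  [object] + [object] + [object]

[B, H, E, D, C, K, M, J, F, N, G, object]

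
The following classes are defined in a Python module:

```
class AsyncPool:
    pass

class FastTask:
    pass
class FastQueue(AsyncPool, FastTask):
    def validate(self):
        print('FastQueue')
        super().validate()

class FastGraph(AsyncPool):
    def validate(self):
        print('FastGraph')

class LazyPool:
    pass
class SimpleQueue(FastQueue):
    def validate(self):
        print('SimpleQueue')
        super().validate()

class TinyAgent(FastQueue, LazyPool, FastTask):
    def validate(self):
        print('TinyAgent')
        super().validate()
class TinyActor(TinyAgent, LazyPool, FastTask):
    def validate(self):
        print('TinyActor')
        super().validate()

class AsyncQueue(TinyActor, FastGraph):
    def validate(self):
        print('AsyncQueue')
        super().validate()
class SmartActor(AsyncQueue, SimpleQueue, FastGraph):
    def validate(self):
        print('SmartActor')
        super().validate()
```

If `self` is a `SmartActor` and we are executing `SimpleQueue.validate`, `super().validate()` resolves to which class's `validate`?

L[SmartActor] = SmartActor + merge(L[AsyncQueue], L[SimpleQueue], L[FastGraph], [AsyncQueue SimpleQueue FastGraph])
  take AsyncQueue:  [AsyncQueue TinyActor TinyAgent FastQueue FastGraph AsyncPool LazyPool FastTask object] + [SimpleQueue FastQueue AsyncPool FastTask object] + [FastGraph AsyncPool object] + [AsyncQueue SimpleQueue FastGraph]
  take TinyActor:  [TinyActor TinyAgent FastQueue FastGraph AsyncPool LazyPool FastTask object] + [SimpleQueue FastQueue AsyncPool FastTask object] + [FastGraph AsyncPool object] + [SimpleQueue FastGraph]
  take TinyAgent:  [TinyAgent FastQueue FastGraph AsyncPool LazyPool FastTask object] + [SimpleQueue FastQueue AsyncPool FastTask object] + [FastGraph AsyncPool object] + [SimpleQueue FastGraph]
  take SimpleQueue:  [FastQueue FastGraph AsyncPool LazyPool FastTask object] + [SimpleQueue FastQueue AsyncPool FastTask object] + [FastGraph AsyncPool object] + [SimpleQueue FastGraph]
  take FastQueue:  [FastQueue FastGraph AsyncPool LazyPool FastTask object] + [FastQueue AsyncPool FastTask object] + [FastGraph AsyncPool object] + [FastGraph]
  take FastGraph:  [FastGraph AsyncPool LazyPool FastTask object] + [AsyncPool FastTask object] + [FastGraph AsyncPool object] + [FastGraph]
  take AsyncPool:  [AsyncPool LazyPool FastTask object] + [AsyncPool FastTask object] + [AsyncPool object]
  take LazyPool:  [LazyPool FastTask object] + [FastTask object] + [object]
  take FastTask:  [FastTask object] + [FastTask object] + [object]
  take object:  [object] + [object] + [object]
MRO: SmartActor AsyncQueue TinyActor TinyAgent SimpleQueue FastQueue FastGraph AsyncPool LazyPool FastTask object
super() in SimpleQueue.validate on a SmartActor instance goes to the class after SimpleQueue in SmartActor's MRO: FastQueue.

FastQueue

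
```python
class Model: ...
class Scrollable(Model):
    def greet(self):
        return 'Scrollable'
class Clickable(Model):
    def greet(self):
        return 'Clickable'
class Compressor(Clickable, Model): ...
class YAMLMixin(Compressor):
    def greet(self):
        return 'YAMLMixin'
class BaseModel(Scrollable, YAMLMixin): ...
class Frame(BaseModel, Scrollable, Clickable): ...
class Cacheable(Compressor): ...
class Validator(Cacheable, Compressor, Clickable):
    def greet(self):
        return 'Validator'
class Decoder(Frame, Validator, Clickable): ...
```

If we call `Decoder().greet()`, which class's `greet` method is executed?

Scrollable

L[Decoder] = Decoder + merge(L[Frame], L[Validator], L[Clickable], [Frame Validator Clickable])
  take Frame:  [Frame BaseModel Scrollable YAMLMixin Compressor Clickable Model object] + [Validator Cacheable Compressor Clickable Model object] + [Clickable Model object] + [Frame Validator Clickable]
  take BaseModel:  [BaseModel Scrollable YAMLMixin Compressor Clickable Model object] + [Validator Cacheable Compressor Clickable Model object] + [Clickable Model object] + [Validator Clickable]
  take Scrollable:  [Scrollable YAMLMixin Compressor Clickable Model object] + [Validator Cacheable Compressor Clickable Model object] + [Clickable Model object] + [Validator Clickable]
  take YAMLMixin:  [YAMLMixin Compressor Clickable Model object] + [Validator Cacheable Compressor Clickable Model object] + [Clickable Model object] + [Validator Clickable]
  take Validator:  [Compressor Clickable Model object] + [Validator Cacheable Compressor Clickable Model object] + [Clickable Model object] + [Validator Clickable]
  take Cacheable:  [Compressor Clickable Model object] + [Cacheable Compressor Clickable Model object] + [Clickable Model object] + [Clickable]
  take Compressor:  [Compressor Clickable Model object] + [Compressor Clickable Model object] + [Clickable Model object] + [Clickable]
  take Clickable:  [Clickable Model object] + [Clickable Model object] + [Clickable Model object] + [Clickable]
  take Model:  [Model object] + [Model object] + [Model object]
  take object:  [object] + [object] + [object]
MRO: Decoder Frame BaseModel Scrollable YAMLMixin Validator Cacheable Compressor Clickable Model object
greet is defined in: Clickable, Scrollable, Validator, YAMLMixin. First along the MRO is Scrollable.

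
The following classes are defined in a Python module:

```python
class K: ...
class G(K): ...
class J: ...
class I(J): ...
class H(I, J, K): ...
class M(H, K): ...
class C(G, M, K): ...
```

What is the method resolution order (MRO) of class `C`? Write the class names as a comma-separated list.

L[C] = C + merge(L[G], L[M], L[K], [G M K])
  take G:  [G K object] + [M H I J K object] + [K object] + [G M K]
  take M:  [K object] + [M H I J K object] + [K object] + [M K]
  take H:  [K object] + [H I J K object] + [K object] + [K]
  take I:  [K object] + [I J K object] + [K object] + [K]
  take J:  [K object] + [J K object] + [K object] + [K]
  take K:  [K object] + [K object] + [K object] + [K]
  take object:  [object] + [object] + [object]

C, G, M, H, I, J, K, object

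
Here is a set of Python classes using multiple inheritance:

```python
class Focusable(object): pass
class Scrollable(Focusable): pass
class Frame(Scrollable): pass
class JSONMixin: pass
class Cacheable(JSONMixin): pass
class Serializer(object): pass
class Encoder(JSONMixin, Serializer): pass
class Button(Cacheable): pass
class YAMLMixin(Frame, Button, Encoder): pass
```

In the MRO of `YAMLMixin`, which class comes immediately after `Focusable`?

L[YAMLMixin] = YAMLMixin + merge(L[Frame], L[Button], L[Encoder], [Frame Button Encoder])
  take Frame:  [Frame Scrollable Focusable object] + [Button Cacheable JSONMixin object] + [Encoder JSONMixin Serializer object] + [Frame Button Encoder]
  take Scrollable:  [Scrollable Focusable object] + [Button Cacheable JSONMixin object] + [Encoder JSONMixin Serializer object] + [Button Encoder]
  take Focusable:  [Focusable object] + [Button Cacheable JSONMixin object] + [Encoder JSONMixin Serializer object] + [Button Encoder]
  take Button:  [object] + [Button Cacheable JSONMixin object] + [Encoder JSONMixin Serializer object] + [Button Encoder]
  take Cacheable:  [object] + [Cacheable JSONMixin object] + [Encoder JSONMixin Serializer object] + [Encoder]
  take Encoder:  [object] + [JSONMixin object] + [Encoder JSONMixin Serializer object] + [Encoder]
  take JSONMixin:  [object] + [JSONMixin object] + [JSONMixin Serializer object]
  take Serializer:  [object] + [object] + [Serializer object]
  take object:  [object] + [object] + [object]
MRO: YAMLMixin Frame Scrollable Focusable Button Cacheable Encoder JSONMixin Serializer object
Focusable is at position 3; next is Button.

Button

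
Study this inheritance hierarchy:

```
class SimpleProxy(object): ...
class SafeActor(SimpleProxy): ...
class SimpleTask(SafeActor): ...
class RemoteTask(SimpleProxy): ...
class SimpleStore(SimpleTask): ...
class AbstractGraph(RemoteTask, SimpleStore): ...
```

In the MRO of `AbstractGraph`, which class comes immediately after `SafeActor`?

SimpleProxy

L[AbstractGraph] = AbstractGraph + merge(L[RemoteTask], L[SimpleStore], [RemoteTask SimpleStore])
  take RemoteTask:  [RemoteTask SimpleProxy object] + [SimpleStore SimpleTask SafeActor SimpleProxy object] + [RemoteTask SimpleStore]
  take SimpleStore:  [SimpleProxy object] + [SimpleStore SimpleTask SafeActor SimpleProxy object] + [SimpleStore]
  take SimpleTask:  [SimpleProxy object] + [SimpleTask SafeActor SimpleProxy object]
  take SafeActor:  [SimpleProxy object] + [SafeActor SimpleProxy object]
  take SimpleProxy:  [SimpleProxy object] + [SimpleProxy object]
  take object:  [object] + [object]
MRO: AbstractGraph RemoteTask SimpleStore SimpleTask SafeActor SimpleProxy object
SafeActor is at position 4; next is SimpleProxy.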